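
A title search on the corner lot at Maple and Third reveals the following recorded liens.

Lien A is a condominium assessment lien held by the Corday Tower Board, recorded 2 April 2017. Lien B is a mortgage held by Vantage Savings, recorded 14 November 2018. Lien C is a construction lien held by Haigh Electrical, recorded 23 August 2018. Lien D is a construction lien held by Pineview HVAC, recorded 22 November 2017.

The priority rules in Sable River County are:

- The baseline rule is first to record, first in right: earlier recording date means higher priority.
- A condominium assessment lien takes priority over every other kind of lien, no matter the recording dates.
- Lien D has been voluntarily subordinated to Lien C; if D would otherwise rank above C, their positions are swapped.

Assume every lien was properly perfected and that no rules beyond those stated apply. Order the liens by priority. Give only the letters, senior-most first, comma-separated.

A, as a condominium assessment lien, has superpriority and ranks first.
Among the remaining liens, by effective date: D (22 November 2017), C (23 August 2018), B (14 November 2018).
Because D would otherwise rank above C, the subordination swaps them.

A, C, D, B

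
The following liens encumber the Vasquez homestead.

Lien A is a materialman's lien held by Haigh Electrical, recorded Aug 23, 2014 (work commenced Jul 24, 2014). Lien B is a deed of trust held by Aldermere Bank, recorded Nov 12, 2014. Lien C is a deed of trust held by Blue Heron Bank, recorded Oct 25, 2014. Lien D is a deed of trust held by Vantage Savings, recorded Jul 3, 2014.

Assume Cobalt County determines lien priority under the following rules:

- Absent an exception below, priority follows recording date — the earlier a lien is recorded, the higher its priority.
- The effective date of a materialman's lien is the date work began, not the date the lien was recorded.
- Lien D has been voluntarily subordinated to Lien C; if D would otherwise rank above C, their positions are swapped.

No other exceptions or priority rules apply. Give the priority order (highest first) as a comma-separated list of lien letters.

First, effective dates: A is treated as recorded Jul 24, 2014, the work-commencement date.
By effective date: D (Jul 3, 2014), A (Jul 24, 2014), C (Oct 25, 2014), B (Nov 12, 2014).
D is senior to C before the subordination, so the two trade places.

C, A, D, B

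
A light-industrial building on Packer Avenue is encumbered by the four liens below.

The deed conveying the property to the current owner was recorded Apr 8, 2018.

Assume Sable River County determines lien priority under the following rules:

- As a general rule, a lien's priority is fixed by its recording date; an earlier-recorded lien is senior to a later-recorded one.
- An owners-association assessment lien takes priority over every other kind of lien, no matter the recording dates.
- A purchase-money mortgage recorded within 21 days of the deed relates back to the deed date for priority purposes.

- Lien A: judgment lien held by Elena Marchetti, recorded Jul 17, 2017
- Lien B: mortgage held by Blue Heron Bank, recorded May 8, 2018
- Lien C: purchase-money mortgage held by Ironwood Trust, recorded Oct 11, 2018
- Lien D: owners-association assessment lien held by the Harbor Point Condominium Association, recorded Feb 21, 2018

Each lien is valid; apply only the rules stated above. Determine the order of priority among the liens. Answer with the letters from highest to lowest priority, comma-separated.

Adjusting effective dates: C was recorded 186 days after the deed — beyond 21 days — so no relation-back applies.
D is an owners-association assessment lien and takes priority over every other lien.
Ordering the rest by effective date: A (Jul 17, 2017), B (May 8, 2018), C (Oct 11, 2018).

D, A, B, C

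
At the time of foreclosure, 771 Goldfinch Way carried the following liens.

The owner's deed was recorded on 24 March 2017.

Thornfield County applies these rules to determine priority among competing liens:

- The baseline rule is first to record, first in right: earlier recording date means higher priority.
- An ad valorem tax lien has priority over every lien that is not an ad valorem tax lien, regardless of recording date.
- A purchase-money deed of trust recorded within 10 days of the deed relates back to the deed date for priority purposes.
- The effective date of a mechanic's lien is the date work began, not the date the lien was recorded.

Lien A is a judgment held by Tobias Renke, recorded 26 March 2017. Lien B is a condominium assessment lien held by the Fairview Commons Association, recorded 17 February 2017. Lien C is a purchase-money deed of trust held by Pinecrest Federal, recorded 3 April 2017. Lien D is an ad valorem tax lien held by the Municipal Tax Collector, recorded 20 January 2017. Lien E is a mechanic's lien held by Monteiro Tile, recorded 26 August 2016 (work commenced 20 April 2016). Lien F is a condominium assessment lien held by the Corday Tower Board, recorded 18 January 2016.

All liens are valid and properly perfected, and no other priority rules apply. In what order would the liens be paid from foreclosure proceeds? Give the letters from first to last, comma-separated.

Effective dates after the stated exceptions: C was recorded within the 10-day window, so its effective date is the deed date 24 March 2017; E relates back to 20 April 2016 (work commenced).
As an ad valorem tax lien, D is senior to every other lien.
The other liens, earliest effective date first: F (18 January 2016), E (20 April 2016), B (17 February 2017), C (24 March 2017), A (26 March 2017).

D, F, E, B, C, A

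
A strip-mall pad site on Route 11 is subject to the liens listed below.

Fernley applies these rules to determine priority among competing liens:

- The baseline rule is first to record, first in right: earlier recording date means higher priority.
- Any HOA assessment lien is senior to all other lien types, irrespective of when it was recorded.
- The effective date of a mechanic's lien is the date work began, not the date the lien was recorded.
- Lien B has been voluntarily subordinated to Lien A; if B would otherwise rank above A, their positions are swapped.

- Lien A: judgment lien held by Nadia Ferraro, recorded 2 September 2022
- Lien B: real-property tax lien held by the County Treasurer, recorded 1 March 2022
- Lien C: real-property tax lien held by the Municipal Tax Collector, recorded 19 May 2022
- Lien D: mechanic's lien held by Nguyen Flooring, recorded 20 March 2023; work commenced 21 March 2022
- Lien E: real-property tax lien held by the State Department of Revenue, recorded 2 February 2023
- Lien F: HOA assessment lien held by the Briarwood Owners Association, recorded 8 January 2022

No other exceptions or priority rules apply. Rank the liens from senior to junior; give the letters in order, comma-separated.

F, A, D, C, B, E

Effective dates: D relates back to 21 March 2022 (work commenced).
F, as an HOA assessment lien, has superpriority and ranks first.
The other liens, earliest effective date first: B (1 March 2022), D (21 March 2022), C (19 May 2022), A (2 September 2022), E (2 February 2023).
The subordination applies — B was senior to A — so B and A swap.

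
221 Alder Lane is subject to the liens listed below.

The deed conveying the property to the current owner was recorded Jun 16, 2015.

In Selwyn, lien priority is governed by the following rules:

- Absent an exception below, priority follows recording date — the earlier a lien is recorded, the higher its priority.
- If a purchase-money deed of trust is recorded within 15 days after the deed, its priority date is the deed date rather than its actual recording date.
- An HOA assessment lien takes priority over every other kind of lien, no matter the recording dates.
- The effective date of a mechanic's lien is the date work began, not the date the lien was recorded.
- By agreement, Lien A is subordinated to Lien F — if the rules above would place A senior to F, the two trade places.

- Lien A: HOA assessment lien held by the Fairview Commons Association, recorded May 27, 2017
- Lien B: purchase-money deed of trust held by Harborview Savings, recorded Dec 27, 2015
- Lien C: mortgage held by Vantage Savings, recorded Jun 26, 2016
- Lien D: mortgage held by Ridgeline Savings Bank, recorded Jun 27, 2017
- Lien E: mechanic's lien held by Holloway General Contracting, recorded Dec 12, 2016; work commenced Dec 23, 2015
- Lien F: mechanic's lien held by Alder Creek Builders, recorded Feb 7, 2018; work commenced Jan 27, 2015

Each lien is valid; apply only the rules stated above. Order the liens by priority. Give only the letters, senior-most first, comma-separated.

Effective dates: B was recorded 194 days after the deed, outside the 15-day window, so it keeps its recording date; E is treated as recorded Dec 23, 2015, the work-commencement date; F is treated as recorded Jan 27, 2015, the work-commencement date.
A, as an HOA assessment lien, has superpriority and ranks first.
Remaining liens by effective date: F (Jan 27, 2015), E (Dec 23, 2015), B (Dec 27, 2015), C (Jun 26, 2016), D (Jun 27, 2017).
Because A would otherwise rank above F, the subordination swaps them.

F, A, E, B, C, D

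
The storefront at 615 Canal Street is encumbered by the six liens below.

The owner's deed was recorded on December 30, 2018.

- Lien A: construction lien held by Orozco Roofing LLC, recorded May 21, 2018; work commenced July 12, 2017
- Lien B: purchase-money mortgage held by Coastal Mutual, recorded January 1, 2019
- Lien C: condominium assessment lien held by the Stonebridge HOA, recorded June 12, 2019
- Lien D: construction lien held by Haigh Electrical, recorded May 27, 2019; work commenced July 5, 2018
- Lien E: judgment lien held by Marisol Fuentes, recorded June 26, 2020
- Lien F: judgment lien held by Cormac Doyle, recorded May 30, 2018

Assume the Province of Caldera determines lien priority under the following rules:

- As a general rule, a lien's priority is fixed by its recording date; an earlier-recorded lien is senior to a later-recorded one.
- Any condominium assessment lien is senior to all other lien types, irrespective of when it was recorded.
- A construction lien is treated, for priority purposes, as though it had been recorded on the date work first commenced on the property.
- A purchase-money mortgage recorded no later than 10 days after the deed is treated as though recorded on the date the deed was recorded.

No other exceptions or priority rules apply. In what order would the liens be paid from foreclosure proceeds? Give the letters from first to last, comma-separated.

C, A, F, D, B, E

First, effective dates: A's effective date is July 12, 2017, when work began; B was recorded within the 10-day window, so its effective date is the deed date December 30, 2018; D relates back to July 5, 2018 (work commenced).
As a condominium assessment lien, C is senior to every other lien.
Among the remaining liens, by effective date: A (July 12, 2017), F (May 30, 2018), D (July 5, 2018), B (December 30, 2018), E (June 26, 2020).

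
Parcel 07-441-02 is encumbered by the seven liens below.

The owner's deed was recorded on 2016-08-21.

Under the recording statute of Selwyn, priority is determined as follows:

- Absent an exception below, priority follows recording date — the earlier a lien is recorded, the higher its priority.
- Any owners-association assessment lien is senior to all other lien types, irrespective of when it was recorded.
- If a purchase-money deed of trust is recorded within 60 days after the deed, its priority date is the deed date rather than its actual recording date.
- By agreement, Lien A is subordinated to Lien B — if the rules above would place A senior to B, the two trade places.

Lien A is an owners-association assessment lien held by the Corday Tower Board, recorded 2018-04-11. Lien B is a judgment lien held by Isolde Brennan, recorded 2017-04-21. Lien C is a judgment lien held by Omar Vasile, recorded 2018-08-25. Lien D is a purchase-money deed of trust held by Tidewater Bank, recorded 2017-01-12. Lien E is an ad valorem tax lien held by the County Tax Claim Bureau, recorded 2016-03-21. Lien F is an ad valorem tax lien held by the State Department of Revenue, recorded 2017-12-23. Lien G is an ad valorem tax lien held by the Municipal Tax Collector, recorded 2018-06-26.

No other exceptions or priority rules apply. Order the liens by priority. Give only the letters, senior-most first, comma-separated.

B, E, D, A, F, G, C

Adjusting effective dates: D was recorded 144 days after the deed — beyond 60 days — so no relation-back applies.
A is an owners-association assessment lien and takes priority over every other lien.
Ordering the rest by effective date: E (2016-03-21), D (2017-01-12), B (2017-04-21), F (2017-12-23), G (2018-06-26), C (2018-08-25).
A is senior to B before the subordination, so the two trade places.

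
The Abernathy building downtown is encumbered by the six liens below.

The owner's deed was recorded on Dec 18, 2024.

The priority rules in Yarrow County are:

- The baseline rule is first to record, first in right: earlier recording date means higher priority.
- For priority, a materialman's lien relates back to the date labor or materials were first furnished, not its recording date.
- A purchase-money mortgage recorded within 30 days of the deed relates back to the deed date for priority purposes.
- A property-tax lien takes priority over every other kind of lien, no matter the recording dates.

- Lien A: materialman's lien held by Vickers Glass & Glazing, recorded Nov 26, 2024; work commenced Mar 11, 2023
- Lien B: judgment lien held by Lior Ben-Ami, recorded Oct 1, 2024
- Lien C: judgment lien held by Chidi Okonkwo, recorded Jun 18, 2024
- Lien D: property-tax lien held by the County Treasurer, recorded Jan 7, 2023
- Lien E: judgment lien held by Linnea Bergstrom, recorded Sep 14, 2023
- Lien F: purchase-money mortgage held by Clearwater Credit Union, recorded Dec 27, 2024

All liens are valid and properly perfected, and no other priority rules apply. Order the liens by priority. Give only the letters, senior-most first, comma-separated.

D, A, E, C, B, F

Effective dates after the stated exceptions: A's effective date is Mar 11, 2023, when work began; F's effective date is the deed date, Dec 18, 2024.
D, as a property-tax lien, has superpriority and ranks first.
Ordering the rest by effective date: A (Mar 11, 2023), E (Sep 14, 2023), C (Jun 18, 2024), B (Oct 1, 2024), F (Dec 18, 2024).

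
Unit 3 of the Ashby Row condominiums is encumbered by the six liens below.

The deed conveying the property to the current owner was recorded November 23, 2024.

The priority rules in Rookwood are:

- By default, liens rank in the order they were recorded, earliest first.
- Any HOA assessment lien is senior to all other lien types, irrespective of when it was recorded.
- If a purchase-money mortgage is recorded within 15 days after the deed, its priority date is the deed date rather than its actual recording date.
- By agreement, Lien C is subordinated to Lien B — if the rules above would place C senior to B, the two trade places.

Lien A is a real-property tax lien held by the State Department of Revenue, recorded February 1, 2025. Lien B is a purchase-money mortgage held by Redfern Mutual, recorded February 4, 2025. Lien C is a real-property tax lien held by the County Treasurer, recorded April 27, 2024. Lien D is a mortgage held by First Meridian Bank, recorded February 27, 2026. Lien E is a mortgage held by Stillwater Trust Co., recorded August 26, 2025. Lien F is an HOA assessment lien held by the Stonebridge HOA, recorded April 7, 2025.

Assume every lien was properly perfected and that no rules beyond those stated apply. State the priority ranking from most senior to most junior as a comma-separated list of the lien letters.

Effective dates: B missed the 15-day window (73 days after the deed), so its recording date stands.
F is an HOA assessment lien and takes priority over every other lien.
Ordering the rest by effective date: C (April 27, 2024), A (February 1, 2025), B (February 4, 2025), E (August 26, 2025), D (February 27, 2026).
Because C would otherwise rank above B, the subordination swaps them.

F, B, A, C, E, D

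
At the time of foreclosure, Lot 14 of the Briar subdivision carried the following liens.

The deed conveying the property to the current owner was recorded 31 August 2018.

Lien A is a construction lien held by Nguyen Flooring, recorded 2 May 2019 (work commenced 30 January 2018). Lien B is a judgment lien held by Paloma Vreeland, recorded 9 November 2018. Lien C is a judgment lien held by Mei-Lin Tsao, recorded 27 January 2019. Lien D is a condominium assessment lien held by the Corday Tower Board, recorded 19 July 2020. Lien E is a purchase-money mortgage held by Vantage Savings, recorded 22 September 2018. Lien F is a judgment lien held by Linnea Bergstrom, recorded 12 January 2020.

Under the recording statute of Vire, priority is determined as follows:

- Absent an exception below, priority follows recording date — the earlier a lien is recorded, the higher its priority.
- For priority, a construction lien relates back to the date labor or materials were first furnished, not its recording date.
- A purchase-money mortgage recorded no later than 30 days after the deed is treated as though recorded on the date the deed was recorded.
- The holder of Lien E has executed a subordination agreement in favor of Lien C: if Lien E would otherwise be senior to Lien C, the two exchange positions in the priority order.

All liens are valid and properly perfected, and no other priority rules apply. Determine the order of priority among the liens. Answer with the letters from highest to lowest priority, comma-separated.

Effective dates after the stated exceptions: A is treated as recorded 30 January 2018, the work-commencement date; E relates back to the deed date 31 August 2018.
By effective date, earliest first: A (30 January 2018), E (31 August 2018), B (9 November 2018), C (27 January 2019), F (12 January 2020), D (19 July 2020).
Because E would otherwise rank above C, the subordination swaps them.

A, C, B, E, F, D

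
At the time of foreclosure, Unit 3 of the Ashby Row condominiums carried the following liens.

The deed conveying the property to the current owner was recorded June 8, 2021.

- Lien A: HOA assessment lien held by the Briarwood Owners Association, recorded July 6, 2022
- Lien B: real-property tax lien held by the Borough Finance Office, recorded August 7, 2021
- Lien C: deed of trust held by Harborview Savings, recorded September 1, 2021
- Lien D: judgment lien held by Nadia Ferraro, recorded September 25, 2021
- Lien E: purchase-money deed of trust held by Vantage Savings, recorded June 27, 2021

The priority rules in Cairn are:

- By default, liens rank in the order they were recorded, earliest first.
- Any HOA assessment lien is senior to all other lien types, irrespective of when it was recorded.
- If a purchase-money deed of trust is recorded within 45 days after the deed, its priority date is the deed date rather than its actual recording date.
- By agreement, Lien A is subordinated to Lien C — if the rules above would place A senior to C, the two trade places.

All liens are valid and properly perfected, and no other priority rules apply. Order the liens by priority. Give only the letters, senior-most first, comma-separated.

C, E, B, A, D

Effective dates after the stated exceptions: E was recorded within the 45-day window, so its effective date is the deed date June 8, 2021.
As an HOA assessment lien, A is senior to every other lien.
The other liens, earliest effective date first: E (June 8, 2021), B (August 7, 2021), C (September 1, 2021), D (September 25, 2021).
A is senior to C before the subordination, so the two trade places.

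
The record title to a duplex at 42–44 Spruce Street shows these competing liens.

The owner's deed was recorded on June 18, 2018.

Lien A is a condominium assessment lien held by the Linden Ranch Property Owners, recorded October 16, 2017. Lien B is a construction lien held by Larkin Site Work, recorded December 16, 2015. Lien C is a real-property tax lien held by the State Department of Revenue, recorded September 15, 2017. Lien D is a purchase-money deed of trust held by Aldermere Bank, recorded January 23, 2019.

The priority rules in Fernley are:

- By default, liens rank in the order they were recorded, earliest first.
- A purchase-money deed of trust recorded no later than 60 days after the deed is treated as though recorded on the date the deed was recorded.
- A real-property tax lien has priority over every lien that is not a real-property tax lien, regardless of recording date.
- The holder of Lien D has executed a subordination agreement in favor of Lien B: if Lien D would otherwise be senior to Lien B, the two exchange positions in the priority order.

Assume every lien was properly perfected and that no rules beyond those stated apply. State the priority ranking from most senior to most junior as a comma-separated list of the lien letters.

C, B, A, D

Adjusting effective dates: D was recorded 219 days after the deed, outside the 60-day window, so it keeps its recording date.
C is a real-property tax lien, so it outranks all other liens regardless of date.
Remaining liens by effective date: B (December 16, 2015), A (October 16, 2017), D (January 23, 2019).
D already ranks below B; the subordination has no effect.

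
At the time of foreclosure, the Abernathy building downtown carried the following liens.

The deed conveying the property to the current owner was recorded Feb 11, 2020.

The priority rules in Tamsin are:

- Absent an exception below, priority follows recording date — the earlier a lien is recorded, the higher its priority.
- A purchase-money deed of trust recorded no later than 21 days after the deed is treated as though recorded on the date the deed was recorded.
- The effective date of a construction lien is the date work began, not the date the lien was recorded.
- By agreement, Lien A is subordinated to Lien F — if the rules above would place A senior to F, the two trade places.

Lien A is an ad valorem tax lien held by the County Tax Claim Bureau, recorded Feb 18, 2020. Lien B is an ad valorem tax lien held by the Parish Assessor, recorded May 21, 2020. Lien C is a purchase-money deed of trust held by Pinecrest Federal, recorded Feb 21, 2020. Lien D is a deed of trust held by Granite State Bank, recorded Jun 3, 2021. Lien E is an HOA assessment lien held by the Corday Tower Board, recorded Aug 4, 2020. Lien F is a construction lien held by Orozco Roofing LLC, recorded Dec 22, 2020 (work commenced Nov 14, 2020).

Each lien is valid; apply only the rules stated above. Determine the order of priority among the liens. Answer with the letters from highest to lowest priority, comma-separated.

Effective dates: C was recorded within the 21-day window, so its effective date is the deed date Feb 11, 2020; F relates back to Nov 14, 2020 (work commenced).
By effective date, earliest first: C (Feb 11, 2020), A (Feb 18, 2020), B (May 21, 2020), E (Aug 4, 2020), F (Nov 14, 2020), D (Jun 3, 2021).
Because A would otherwise rank above F, the subordination swaps them.

C, F, B, E, A, D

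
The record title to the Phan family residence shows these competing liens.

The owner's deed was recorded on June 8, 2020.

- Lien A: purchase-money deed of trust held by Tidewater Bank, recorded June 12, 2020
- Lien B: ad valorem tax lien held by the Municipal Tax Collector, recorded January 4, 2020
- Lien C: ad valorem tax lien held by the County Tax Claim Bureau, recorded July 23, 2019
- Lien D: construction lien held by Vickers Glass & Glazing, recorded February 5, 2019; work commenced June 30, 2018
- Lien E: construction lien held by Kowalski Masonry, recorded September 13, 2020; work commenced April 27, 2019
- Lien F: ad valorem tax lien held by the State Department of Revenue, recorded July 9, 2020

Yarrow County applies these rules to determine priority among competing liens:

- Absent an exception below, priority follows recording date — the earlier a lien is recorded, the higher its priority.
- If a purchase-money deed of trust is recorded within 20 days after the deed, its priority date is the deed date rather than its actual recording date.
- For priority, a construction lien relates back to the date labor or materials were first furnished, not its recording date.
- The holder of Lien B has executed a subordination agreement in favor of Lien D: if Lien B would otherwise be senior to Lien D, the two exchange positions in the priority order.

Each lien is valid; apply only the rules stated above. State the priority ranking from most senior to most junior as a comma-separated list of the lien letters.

D, E, C, B, A, F

Effective dates after the stated exceptions: A's effective date is the deed date, June 8, 2020; D relates back to June 30, 2018 (work commenced); E's effective date is April 27, 2019, when work began.
Ordering by effective date: D (June 30, 2018), E (April 27, 2019), C (July 23, 2019), B (January 4, 2020), A (June 8, 2020), F (July 9, 2020).
B is already junior to D, so the subordination agreement changes nothing.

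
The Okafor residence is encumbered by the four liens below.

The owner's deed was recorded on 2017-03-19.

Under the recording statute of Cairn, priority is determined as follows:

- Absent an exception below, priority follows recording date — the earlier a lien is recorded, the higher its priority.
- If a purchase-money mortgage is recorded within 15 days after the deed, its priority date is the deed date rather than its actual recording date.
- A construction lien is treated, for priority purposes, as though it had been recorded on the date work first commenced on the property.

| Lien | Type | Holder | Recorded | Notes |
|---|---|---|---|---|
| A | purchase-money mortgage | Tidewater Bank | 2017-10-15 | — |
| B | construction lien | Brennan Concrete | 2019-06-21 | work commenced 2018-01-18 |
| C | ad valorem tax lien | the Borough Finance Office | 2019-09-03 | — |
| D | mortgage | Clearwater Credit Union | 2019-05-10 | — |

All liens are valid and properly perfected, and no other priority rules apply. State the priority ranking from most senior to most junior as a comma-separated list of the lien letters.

Adjusting effective dates: A was recorded 210 days after the deed, outside the 15-day window, so it keeps its recording date; B's effective date is 2018-01-18, when work began.
Sorted by effective date: A (2017-10-15), B (2018-01-18), D (2019-05-10), C (2019-09-03).

A, B, D, C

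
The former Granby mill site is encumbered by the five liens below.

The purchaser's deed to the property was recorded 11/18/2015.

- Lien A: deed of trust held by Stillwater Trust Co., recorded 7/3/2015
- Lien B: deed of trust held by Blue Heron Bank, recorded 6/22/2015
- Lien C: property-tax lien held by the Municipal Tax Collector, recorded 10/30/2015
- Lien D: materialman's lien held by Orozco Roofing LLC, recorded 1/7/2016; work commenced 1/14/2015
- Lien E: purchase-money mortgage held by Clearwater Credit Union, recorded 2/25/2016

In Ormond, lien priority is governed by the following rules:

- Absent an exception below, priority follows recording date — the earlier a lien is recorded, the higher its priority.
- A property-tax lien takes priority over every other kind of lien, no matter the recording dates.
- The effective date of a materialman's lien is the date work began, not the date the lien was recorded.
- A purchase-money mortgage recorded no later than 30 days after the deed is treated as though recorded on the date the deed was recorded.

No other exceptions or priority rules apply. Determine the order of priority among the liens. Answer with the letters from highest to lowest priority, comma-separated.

C, D, B, A, E

Adjusting effective dates: D relates back to 1/14/2015 (work commenced); E missed the 30-day window (99 days after the deed), so its recording date stands.
C is a property-tax lien and takes priority over every other lien.
The other liens, earliest effective date first: D (1/14/2015), B (6/22/2015), A (7/3/2015), E (2/25/2016).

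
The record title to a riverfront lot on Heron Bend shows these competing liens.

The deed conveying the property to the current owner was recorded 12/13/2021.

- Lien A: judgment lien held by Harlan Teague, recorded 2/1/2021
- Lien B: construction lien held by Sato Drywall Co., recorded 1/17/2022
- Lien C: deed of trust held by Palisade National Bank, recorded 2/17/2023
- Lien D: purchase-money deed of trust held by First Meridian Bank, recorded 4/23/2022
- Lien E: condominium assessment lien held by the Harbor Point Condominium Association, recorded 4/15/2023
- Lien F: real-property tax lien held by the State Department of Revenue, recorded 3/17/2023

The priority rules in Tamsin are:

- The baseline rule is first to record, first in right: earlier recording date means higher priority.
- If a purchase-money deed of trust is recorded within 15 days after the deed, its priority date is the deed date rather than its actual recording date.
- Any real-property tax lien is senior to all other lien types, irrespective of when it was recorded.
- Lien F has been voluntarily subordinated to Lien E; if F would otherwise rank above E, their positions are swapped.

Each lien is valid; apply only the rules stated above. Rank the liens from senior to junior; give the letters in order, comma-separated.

Effective dates: D was recorded 131 days after the deed — beyond 15 days — so no relation-back applies.
As a real-property tax lien, F is senior to every other lien.
Remaining liens by effective date: A (2/1/2021), B (1/17/2022), D (4/23/2022), C (2/17/2023), E (4/15/2023).
The subordination applies — F was senior to E — so F and E swap.

E, A, B, D, C, F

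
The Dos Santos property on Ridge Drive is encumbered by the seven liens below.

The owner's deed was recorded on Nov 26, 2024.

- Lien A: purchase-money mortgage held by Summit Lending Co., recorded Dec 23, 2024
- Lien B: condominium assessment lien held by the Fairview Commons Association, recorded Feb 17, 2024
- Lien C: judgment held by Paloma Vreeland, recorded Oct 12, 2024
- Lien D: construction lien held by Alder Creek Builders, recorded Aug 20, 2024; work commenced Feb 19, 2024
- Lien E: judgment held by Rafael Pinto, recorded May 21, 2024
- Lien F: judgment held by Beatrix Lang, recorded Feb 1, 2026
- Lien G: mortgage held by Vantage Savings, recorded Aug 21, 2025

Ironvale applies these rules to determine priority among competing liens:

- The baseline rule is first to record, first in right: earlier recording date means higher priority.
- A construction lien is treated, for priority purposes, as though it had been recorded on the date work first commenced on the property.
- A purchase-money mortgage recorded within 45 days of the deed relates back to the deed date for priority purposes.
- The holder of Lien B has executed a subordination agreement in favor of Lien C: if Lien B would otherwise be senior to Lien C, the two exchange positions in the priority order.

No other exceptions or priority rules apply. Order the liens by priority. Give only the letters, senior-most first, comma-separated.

Adjusting effective dates: A relates back to the deed date Nov 26, 2024; D is treated as recorded Feb 19, 2024, the work-commencement date.
Ordering by effective date: B (Feb 17, 2024), D (Feb 19, 2024), E (May 21, 2024), C (Oct 12, 2024), A (Nov 26, 2024), G (Aug 21, 2025), F (Feb 1, 2026).
Because B would otherwise rank above C, the subordination swaps them.

C, D, E, B, A, G, F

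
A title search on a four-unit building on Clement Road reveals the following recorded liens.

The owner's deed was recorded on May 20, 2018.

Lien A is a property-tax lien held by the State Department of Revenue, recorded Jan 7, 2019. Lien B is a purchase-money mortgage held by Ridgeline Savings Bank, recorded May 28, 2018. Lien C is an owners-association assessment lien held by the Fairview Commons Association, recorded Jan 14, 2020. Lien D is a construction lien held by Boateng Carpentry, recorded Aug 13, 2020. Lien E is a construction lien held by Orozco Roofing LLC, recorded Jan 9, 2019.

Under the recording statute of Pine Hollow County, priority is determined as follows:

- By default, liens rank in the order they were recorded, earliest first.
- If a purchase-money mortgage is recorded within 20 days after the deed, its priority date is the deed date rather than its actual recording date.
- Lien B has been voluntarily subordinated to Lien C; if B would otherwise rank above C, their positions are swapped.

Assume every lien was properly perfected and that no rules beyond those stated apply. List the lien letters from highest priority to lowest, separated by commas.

C, A, E, B, D

Adjusting effective dates: B was recorded within the 20-day window, so its effective date is the deed date May 20, 2018.
Sorted by effective date: B (May 20, 2018), A (Jan 7, 2019), E (Jan 9, 2019), C (Jan 14, 2020), D (Aug 13, 2020).
B is senior to C before the subordination, so the two trade places.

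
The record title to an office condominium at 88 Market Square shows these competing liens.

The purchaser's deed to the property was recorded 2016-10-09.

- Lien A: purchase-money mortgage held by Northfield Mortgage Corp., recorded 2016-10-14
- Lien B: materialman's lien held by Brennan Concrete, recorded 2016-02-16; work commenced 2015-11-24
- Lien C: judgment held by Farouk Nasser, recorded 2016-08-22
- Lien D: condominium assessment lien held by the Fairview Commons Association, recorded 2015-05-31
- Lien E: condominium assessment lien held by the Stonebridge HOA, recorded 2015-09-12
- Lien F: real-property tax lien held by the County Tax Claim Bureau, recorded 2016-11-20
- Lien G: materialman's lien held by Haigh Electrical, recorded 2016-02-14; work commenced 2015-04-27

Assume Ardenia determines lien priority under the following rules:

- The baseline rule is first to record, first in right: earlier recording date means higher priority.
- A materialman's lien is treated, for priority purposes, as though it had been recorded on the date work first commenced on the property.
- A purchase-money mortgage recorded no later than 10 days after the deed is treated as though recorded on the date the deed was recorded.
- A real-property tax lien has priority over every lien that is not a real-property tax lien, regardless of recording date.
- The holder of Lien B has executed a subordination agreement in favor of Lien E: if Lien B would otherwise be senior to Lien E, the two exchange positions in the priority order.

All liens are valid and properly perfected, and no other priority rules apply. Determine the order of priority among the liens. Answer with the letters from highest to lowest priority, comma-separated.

Effective dates after the stated exceptions: A was recorded within the 10-day window, so its effective date is the deed date 2016-10-09; B is treated as recorded 2015-11-24, the work-commencement date; G relates back to 2015-04-27 (work commenced).
F is a real-property tax lien and takes priority over every other lien.
Among the remaining liens, by effective date: G (2015-04-27), D (2015-05-31), E (2015-09-12), B (2015-11-24), C (2016-08-22), A (2016-10-09).
Since B is not senior to E, the subordination leaves the order unchanged.

F, G, D, E, B, C, A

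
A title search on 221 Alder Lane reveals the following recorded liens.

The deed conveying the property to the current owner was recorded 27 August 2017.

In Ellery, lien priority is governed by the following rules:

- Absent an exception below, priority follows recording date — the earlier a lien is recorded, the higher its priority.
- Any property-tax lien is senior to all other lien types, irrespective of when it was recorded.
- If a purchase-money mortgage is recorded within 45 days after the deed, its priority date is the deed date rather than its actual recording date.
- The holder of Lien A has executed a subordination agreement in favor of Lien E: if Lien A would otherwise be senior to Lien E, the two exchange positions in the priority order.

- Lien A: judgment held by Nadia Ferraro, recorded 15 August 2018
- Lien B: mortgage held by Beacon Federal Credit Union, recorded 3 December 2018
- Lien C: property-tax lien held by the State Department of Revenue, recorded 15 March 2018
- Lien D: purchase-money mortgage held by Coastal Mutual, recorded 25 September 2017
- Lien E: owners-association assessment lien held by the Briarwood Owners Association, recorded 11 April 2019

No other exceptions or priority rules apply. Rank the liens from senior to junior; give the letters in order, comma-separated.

First, effective dates: D relates back to the deed date 27 August 2017.
C is a property-tax lien and takes priority over every other lien.
The other liens, earliest effective date first: D (27 August 2017), A (15 August 2018), B (3 December 2018), E (11 April 2019).
The subordination applies — A was senior to E — so A and E swap.

C, D, E, B, A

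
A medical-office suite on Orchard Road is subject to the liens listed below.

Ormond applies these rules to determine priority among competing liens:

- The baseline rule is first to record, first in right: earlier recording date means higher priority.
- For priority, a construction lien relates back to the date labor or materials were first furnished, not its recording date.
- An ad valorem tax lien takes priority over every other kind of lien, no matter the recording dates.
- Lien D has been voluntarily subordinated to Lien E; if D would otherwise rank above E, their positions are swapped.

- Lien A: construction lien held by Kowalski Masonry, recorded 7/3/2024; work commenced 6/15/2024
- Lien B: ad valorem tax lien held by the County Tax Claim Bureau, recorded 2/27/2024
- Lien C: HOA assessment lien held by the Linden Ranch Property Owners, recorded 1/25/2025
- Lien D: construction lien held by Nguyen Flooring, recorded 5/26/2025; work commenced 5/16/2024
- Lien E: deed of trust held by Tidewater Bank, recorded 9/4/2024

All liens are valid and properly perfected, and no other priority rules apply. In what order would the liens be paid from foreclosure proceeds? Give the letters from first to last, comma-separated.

Adjusting effective dates: A's effective date is 6/15/2024, when work began; D is treated as recorded 5/16/2024, the work-commencement date.
As an ad valorem tax lien, B is senior to every other lien.
Remaining liens by effective date: D (5/16/2024), A (6/15/2024), E (9/4/2024), C (1/25/2025).
Because D would otherwise rank above E, the subordination swaps them.

B, E, A, D, C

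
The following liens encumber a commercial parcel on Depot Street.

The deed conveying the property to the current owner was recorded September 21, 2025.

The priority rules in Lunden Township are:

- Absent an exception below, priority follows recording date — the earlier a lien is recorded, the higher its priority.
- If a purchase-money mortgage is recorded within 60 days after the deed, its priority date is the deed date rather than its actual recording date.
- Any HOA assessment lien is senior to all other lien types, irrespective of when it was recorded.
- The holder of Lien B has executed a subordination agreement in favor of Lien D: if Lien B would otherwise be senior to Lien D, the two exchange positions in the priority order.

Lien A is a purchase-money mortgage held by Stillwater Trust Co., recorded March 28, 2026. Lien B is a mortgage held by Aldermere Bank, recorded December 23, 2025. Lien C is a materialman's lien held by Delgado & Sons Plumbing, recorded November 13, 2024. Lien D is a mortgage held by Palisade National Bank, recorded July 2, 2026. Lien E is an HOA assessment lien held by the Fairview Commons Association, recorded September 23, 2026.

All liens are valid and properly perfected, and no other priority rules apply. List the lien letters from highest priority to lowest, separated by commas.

Effective dates after the stated exceptions: A missed the 60-day window (188 days after the deed), so its recording date stands.
As an HOA assessment lien, E is senior to every other lien.
Ordering the rest by effective date: C (November 13, 2024), B (December 23, 2025), A (March 28, 2026), D (July 2, 2026).
B is senior to D before the subordination, so the two trade places.

E, C, D, A, B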